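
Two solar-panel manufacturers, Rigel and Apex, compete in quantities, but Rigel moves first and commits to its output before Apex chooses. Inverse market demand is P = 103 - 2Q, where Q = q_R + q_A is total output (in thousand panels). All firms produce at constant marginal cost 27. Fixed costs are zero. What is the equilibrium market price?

46

The follower Apex best-responds to any q_R: π_A = (103 - 2Q)q_A - 27q_A.
Setting the follower's marginal profit to zero, 76 - 2q_R - 4q_A = 0, i.e. q_A = (76 - 2q_R)/4.
The leader anticipates this reaction. Substituting into P = 103 - 2Q gives P = 65 - q_R, so π_R = (65 - q_R)q_R - 27q_R.
The leader's first-order condition 38 - 2q_R = 0 yields q_R = 19.
Then q_A = (76 - 2·19)/4 = 19/2.
Total output Q = 57/2, so price P = 103 - 2·(57/2) = 46.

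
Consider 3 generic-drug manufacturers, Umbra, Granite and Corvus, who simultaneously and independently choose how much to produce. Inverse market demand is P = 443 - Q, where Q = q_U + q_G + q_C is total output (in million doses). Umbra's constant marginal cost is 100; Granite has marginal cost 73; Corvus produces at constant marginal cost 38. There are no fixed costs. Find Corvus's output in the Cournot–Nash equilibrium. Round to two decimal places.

Umbra's profit: π_U = (443 - Q)q_U - (100q_U). Setting ∂π_U/∂q_U = 0: 343 - 2q_U - (q_G + q_C) = 0.
Granite's first-order condition: 370 - 2q_G - (q_U + q_C) = 0.
Corvus's first-order condition: 405 - 2q_C - (q_U + q_G) = 0.
Adding the 3 conditions: 1118 − 2Q − 2Q = 0, i.e. Q = 559/2.
Back-substituting: q_U = (343 − 559/2) = 127/2, q_G = (370 − 559/2) = 181/2, q_C = (405 − 559/2) = 251/2.

125.50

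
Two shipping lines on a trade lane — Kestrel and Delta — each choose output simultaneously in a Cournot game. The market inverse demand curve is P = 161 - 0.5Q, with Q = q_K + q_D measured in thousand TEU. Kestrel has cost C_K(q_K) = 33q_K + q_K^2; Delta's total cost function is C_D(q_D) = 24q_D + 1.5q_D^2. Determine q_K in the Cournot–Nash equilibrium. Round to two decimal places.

37.74

Kestrel's profit: π_K = (161 - 0.5Q)q_K - (33q_K + q_K²). Setting ∂π_K/∂q_K = 0: 128 - 3q_K - (1/2)(q_D) = 0.
Delta's first-order condition: 137 - 4q_D - (1/2)(q_K) = 0.
Rearranging gives the reaction functions q_K = (128 - (1/2)q_D)/3 and q_D = (137 - (1/2)q_K)/4.
Solving the pair: q_K = 1774/47, q_D = 1388/47.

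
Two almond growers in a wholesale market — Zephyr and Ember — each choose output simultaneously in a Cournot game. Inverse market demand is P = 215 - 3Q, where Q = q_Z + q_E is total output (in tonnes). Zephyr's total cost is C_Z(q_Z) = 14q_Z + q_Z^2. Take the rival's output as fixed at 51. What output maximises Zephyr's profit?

With the rival's output fixed at 51, Zephyr's profit is π_Z = (215 - 3·51 - 3q_Z)q_Z - (14q_Z + q_Z²) = (62 - 3q_Z)q_Z - (14q_Z + q_Z²).
∂π_Z/∂q_Z = 48 - 8q_Z = 0, so q_Z = 6.

6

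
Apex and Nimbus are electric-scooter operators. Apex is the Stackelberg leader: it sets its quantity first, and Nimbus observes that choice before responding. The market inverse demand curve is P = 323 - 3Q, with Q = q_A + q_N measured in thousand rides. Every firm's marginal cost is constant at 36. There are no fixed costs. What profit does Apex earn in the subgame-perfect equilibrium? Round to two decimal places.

The follower Nimbus best-responds to any q_A: π_N = (323 - 3Q)q_N - 36q_N.
Follower FOC: 287 - 3q_A - 6q_N = 0, so q_N(q_A) = (287 - 3q_A)/6.
The leader anticipates this reaction. Substituting into P = 323 - 3Q gives P = 359/2 - (3/2)q_A, so π_A = (359/2 - (3/2)q_A)q_A - 36q_A.
Maximising: ∂π_A/∂q_A = 287/2 - 3q_A = 0, giving q_A = 287/6.
Then q_N = (287 - 3·(287/6))/6 = 287/12.
Price P = 323 - 3·(287/4) = 431/4.
Apex's profit: (431/4 - 36)·(287/6) = 3432.0417.

3432.04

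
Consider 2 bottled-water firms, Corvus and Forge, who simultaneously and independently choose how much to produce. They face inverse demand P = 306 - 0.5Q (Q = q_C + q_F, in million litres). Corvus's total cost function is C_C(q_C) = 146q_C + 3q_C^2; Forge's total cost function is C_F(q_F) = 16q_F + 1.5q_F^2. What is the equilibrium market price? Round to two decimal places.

261.95

Corvus's profit: π_C = (306 - 0.5Q)q_C - (146q_C + 3q_C²). Setting ∂π_C/∂q_C = 0: 160 - 7q_C - (1/2)(q_F) = 0.
Forge's profit: π_F = (306 - 0.5Q)q_F - (16q_F + (3/2)q_F²). Setting ∂π_F/∂q_F = 0: 290 - 4q_F - (1/2)(q_C) = 0.
Rearranging gives the reaction functions q_C = (160 - (1/2)q_F)/7 and q_F = (290 - (1/2)q_C)/4.
Substituting one into the other gives q_C = 660/37 and q_F = 70.2703.
Total output Q = 88.1081, so price P = 306 - (1/2)·88.1081 = 261.9459.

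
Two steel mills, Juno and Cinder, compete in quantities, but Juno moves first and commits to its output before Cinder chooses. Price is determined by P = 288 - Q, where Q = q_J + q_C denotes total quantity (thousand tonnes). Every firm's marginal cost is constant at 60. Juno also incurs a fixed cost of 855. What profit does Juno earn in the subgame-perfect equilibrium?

5643

Solve by backward induction. Given q_J, the follower Cinder maximises π_C = (288 - q_J - q_C)q_C - 60q_C.
Setting the follower's marginal profit to zero, 228 - q_J - 2q_C = 0, i.e. q_C = (228 - q_J)/2.
The leader anticipates this reaction. Substituting into P = 288 - Q gives P = 174 - (1/2)q_J, so π_J = (174 - (1/2)q_J)q_J - 60q_J.
The leader's first-order condition 114 - q_J = 0 yields q_J = 114.
Then q_C = (228 - 114)/2 = 57.
Price P = 288 - 171 = 117.
Juno's profit: (117 - 60)·114 - 855 = 5643.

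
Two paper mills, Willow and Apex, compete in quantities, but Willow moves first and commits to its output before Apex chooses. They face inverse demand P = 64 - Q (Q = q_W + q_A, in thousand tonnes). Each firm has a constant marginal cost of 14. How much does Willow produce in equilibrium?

The follower Apex best-responds to any q_W: π_A = (64 - Q)q_A - 14q_A.
Follower FOC: 50 - q_W - 2q_A = 0, so q_A(q_W) = (50 - q_W)/2.
The leader anticipates this reaction. Substituting into P = 64 - Q gives P = 39 - (1/2)q_W, so π_W = (39 - (1/2)q_W)q_W - 14q_W.
Maximising: ∂π_W/∂q_W = 25 - q_W = 0, giving q_W = 25.
Then q_A = (50 - 25)/2 = 25/2.

25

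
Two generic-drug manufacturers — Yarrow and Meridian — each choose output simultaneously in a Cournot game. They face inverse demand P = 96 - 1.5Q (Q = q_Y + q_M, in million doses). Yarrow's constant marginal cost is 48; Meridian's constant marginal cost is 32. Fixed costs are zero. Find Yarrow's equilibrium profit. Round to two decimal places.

Yarrow's profit: π_Y = (96 - 1.5Q)q_Y - (48q_Y). Setting ∂π_Y/∂q_Y = 0: 48 - 3q_Y - (3/2)(q_M) = 0.
Meridian's profit: π_M = (96 - 1.5Q)q_M - (32q_M). Setting ∂π_M/∂q_M = 0: 64 - 3q_M - (3/2)(q_Y) = 0.
Rearranging gives the reaction functions q_Y = (48 - (3/2)q_M)/3 and q_M = (64 - (3/2)q_Y)/3.
Substituting one into the other gives q_Y = 64/9 and q_M = 160/9.
Price P = 96 - (3/2)·(224/9) = 176/3.
Yarrow's profit: (176/3 - 48)·(64/9) = 75.8519.

75.85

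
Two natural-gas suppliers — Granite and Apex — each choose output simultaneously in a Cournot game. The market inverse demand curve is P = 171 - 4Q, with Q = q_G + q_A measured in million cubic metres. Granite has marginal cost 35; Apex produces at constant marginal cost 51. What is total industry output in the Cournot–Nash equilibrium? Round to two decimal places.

21.33

Granite's profit: π_G = (171 - 4Q)q_G - (35q_G). Setting ∂π_G/∂q_G = 0: 136 - 8q_G - 4(q_A) = 0.
Apex's first-order condition: 120 - 8q_A - 4(q_G) = 0.
Rearranging gives the reaction functions q_G = (136 - 4q_A)/8 and q_A = (120 - 4q_G)/8.
Substituting one into the other gives q_G = 38/3 and q_A = 26/3.
Total output Q = 38/3 + 26/3 = 64/3.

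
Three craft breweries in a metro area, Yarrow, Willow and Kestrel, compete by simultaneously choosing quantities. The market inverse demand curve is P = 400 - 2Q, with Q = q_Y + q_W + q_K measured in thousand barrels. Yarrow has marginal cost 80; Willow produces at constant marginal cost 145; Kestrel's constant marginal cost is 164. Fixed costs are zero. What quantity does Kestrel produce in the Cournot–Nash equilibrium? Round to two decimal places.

16.63

Yarrow's profit: π_Y = (400 - 2Q)q_Y - (80q_Y). Setting ∂π_Y/∂q_Y = 0: 320 - 4q_Y - 2(q_W + q_K) = 0.
Willow's profit: π_W = (400 - 2Q)q_W - (145q_W). Setting ∂π_W/∂q_W = 0: 255 - 4q_W - 2(q_Y + q_K) = 0.
Kestrel's first-order condition: 236 - 4q_K - 2(q_Y + q_W) = 0.
Adding the 3 first-order conditions: 811 − 8Q = 0, so Q = 811/8.
Back-substituting: q_Y = (320 − 811/4)/2 = 469/8, q_W = (255 − 811/4)/2 = 209/8, q_K = (236 − 811/4)/2 = 133/8.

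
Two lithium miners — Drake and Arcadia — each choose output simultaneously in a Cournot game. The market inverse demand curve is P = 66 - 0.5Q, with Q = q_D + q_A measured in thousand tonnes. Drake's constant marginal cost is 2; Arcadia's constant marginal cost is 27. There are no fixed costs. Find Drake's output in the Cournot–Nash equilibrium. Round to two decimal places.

Drake's profit: π_D = (66 - 0.5Q)q_D - (2q_D). Setting ∂π_D/∂q_D = 0: 64 - q_D - (1/2)(q_A) = 0.
Arcadia's profit: π_A = (66 - 0.5Q)q_A - (27q_A). Setting ∂π_A/∂q_A = 0: 39 - q_A - (1/2)(q_D) = 0.
Best responses: q_D = (64 - (1/2)q_A), q_A = (39 - (1/2)q_D).
Solving the pair: q_D = 178/3, q_A = 28/3.

59.33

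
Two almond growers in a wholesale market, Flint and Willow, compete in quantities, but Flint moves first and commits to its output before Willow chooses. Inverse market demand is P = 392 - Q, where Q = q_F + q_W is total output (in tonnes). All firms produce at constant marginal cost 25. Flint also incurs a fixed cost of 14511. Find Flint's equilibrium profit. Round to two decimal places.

Solve by backward induction. Given q_F, the follower Willow maximises π_W = (392 - q_F - q_W)q_W - 25q_W.
∂π_W/∂q_W = 367 - q_F - 2q_W = 0 gives the reaction function q_W = (367 - q_F)/2.
The leader anticipates this reaction. Substituting into P = 392 - Q gives P = 417/2 - (1/2)q_F, so π_F = (417/2 - (1/2)q_F)q_F - 25q_F.
Leader FOC: 367/2 - q_F = 0, so q_F = 367/2.
Then q_W = (367 - 367/2)/2 = 367/4.
Price P = 392 - 1101/4 = 467/4.
Flint's profit: (467/4 - 25)·(367/2) - 14511 = 2325.1250.

2325.13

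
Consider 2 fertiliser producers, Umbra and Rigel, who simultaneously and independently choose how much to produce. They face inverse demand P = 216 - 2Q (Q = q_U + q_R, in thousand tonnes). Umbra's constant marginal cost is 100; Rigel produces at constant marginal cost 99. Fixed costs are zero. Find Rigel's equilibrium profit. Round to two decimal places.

Umbra's profit: π_U = (216 - 2Q)q_U - (100q_U). Setting ∂π_U/∂q_U = 0: 116 - 4q_U - 2(q_R) = 0.
Rigel's profit: π_R = (216 - 2Q)q_R - (99q_R). Setting ∂π_R/∂q_R = 0: 117 - 4q_R - 2(q_U) = 0.
Best responses: q_U = (116 - 2q_R)/4, q_R = (117 - 2q_U)/4.
Solving the pair: q_U = 115/6, q_R = 59/3.
Price P = 216 - 2·(233/6) = 415/3.
Rigel's profit: (415/3 - 99)·(59/3) = 773.5556.

773.56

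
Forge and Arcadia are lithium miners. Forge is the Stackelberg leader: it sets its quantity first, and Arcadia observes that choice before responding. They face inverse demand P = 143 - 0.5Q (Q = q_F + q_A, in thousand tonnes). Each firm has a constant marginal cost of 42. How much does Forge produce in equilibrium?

The follower Arcadia best-responds to any q_F: π_A = (143 - 0.5Q)q_A - 42q_A.
Setting the follower's marginal profit to zero, 101 - (1/2)q_F - q_A = 0, i.e. q_A = (101 - (1/2)q_F).
Forge substitutes q_A(q_F) into its own profit: π_F = q_F(143 - (1/2)q_F - (101 - (1/2)q_F)/2) - 42q_F = (185/2 - (1/4)q_F)q_F - 42q_F.
The leader's first-order condition 101/2 - (1/2)q_F = 0 yields q_F = 101.
Then q_A = (101 - (1/2)·101) = 101/2.

101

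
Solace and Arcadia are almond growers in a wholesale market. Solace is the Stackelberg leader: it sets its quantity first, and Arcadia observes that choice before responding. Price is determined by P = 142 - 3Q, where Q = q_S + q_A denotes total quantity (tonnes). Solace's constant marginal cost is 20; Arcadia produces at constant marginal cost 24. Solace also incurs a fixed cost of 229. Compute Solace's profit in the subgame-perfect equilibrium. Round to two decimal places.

432.50

The follower Arcadia best-responds to any q_S: π_A = (142 - 3Q)q_A - 24q_A.
∂π_A/∂q_A = 118 - 3q_S - 6q_A = 0 gives the reaction function q_A = (118 - 3q_S)/6.
Solace substitutes q_A(q_S) into its own profit: π_S = q_S(142 - 3q_S - (118 - 3q_S)/2) - 20q_S = (83 - (3/2)q_S)q_S - 20q_S.
The leader's first-order condition 63 - 3q_S = 0 yields q_S = 21.
Then q_A = (118 - 3·21)/6 = 55/6.
Price P = 142 - 3·(181/6) = 103/2.
Solace's profit: (103/2 - 20)·21 - 229 = 865/2.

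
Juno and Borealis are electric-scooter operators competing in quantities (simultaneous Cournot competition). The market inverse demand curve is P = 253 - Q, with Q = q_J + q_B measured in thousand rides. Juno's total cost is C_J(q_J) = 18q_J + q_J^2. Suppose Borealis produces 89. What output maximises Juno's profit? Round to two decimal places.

With the rival's output fixed at 89, Juno's profit is π_J = (253 - 89 - q_J)q_J - (18q_J + q_J²) = (164 - q_J)q_J - (18q_J + q_J²).
∂π_J/∂q_J = 146 - 4q_J = 0, so q_J = 73/2.

36.50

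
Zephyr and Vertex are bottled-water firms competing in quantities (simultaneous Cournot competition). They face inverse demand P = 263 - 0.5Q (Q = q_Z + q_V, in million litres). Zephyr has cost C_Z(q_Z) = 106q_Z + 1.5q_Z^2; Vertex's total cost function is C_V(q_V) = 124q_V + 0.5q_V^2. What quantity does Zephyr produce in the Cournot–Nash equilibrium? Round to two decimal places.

Zephyr's profit: π_Z = (263 - 0.5Q)q_Z - (106q_Z + (3/2)q_Z²). Setting ∂π_Z/∂q_Z = 0: 157 - 4q_Z - (1/2)(q_V) = 0.
Vertex's profit: π_V = (263 - 0.5Q)q_V - (124q_V + (1/2)q_V²). Setting ∂π_V/∂q_V = 0: 139 - 2q_V - (1/2)(q_Z) = 0.
Rearranging gives the reaction functions q_Z = (157 - (1/2)q_V)/4 and q_V = (139 - (1/2)q_Z)/2.
Substituting one into the other gives q_Z = 978/31 and q_V = 1910/31.

31.55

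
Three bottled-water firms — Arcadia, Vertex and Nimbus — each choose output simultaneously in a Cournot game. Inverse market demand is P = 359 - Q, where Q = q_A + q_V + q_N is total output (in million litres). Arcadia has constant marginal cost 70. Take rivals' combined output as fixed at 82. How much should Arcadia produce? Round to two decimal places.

With rivals' combined output fixed at 82, Arcadia's profit is π_A = (359 - 82 - q_A)q_A - (70q_A) = (277 - q_A)q_A - (70q_A).
∂π_A/∂q_A = 207 - 2q_A = 0, so q_A = 207/2.

103.50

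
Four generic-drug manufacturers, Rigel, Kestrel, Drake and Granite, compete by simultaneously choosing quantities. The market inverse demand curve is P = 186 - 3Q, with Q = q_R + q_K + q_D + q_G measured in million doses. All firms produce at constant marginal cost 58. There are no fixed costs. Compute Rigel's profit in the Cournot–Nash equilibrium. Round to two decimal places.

A representative firm's profit is π_i = q_i(186 - 3Q) - 58q_i.
First-order condition (treating rivals' output as given): 128 - 6q_i - 3·Σ_{j≠i} q_j = 0.
By symmetry each firm produces the same amount; substituting Σ_{j≠i} q_j = 3q_i yields q_i = 128/15.
Price P = 186 - 3·(512/15) = 418/5.
Rigel's profit: (418/5 - 58)·(128/15) = 218.4533.

218.45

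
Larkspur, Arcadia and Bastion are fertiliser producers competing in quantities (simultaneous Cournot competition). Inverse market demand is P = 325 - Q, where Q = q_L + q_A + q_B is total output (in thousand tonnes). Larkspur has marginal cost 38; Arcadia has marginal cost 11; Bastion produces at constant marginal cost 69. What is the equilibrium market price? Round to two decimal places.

Larkspur's profit: π_L = (325 - Q)q_L - (38q_L). Setting ∂π_L/∂q_L = 0: 287 - 2q_L - (q_A + q_B) = 0.
Arcadia's first-order condition: 314 - 2q_A - (q_L + q_B) = 0.
Bastion's profit: π_B = (325 - Q)q_B - (69q_B). Setting ∂π_B/∂q_B = 0: 256 - 2q_B - (q_L + q_A) = 0.
Adding the 3 conditions: 857 − 2Q − 2Q = 0, i.e. Q = 857/4.
Back-substituting: q_L = (287 − 857/4) = 291/4, q_A = (314 − 857/4) = 399/4, q_B = (256 − 857/4) = 167/4.
Total output Q = 857/4, so price P = 325 - 857/4 = 443/4.

110.75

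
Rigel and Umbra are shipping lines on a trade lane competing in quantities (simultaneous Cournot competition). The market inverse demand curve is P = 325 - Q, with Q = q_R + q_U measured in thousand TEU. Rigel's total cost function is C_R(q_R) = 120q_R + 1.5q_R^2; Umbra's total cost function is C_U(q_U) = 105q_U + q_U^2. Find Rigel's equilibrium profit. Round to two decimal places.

2493.07

Rigel's profit: π_R = (325 - Q)q_R - (120q_R + (3/2)q_R²). Setting ∂π_R/∂q_R = 0: 205 - 5q_R - (q_U) = 0.
Umbra's profit: π_U = (325 - Q)q_U - (105q_U + q_U²). Setting ∂π_U/∂q_U = 0: 220 - 4q_U - (q_R) = 0.
Best responses: q_R = (205 - q_U)/5, q_U = (220 - q_R)/4.
Substituting one into the other gives q_R = 600/19 and q_U = 895/19.
Price P = 325 - 1495/19 = 246.3158.
Rigel's profit: 246.3158·(600/19) - 120·(600/19) - (3/2)(600/19)² = 2493.0748.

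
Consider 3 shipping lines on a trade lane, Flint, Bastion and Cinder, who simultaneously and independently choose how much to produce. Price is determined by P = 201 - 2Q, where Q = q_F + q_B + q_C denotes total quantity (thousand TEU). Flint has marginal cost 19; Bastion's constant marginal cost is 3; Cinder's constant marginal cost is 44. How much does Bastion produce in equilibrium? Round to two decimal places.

Flint's profit: π_F = (201 - 2Q)q_F - (19q_F). Setting ∂π_F/∂q_F = 0: 182 - 4q_F - 2(q_B + q_C) = 0.
Bastion's profit: π_B = (201 - 2Q)q_B - (3q_B). Setting ∂π_B/∂q_B = 0: 198 - 4q_B - 2(q_F + q_C) = 0.
Cinder's profit: π_C = (201 - 2Q)q_C - (44q_C). Setting ∂π_C/∂q_C = 0: 157 - 4q_C - 2(q_F + q_B) = 0.
Adding the 3 conditions: 537 − 4Q − 4Q = 0, i.e. Q = 537/8.
Back-substituting: q_F = (182 − 537/4)/2 = 191/8, q_B = (198 − 537/4)/2 = 255/8, q_C = (157 − 537/4)/2 = 91/8.

31.88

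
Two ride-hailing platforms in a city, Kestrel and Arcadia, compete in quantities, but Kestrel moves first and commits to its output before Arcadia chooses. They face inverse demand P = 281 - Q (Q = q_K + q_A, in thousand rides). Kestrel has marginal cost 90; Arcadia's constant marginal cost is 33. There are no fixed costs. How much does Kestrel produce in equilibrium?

67

The follower Arcadia best-responds to any q_K: π_A = (281 - Q)q_A - 33q_A.
∂π_A/∂q_A = 248 - q_K - 2q_A = 0 gives the reaction function q_A = (248 - q_K)/2.
The leader anticipates this reaction. Substituting into P = 281 - Q gives P = 157 - (1/2)q_K, so π_K = (157 - (1/2)q_K)q_K - 90q_K.
Maximising: ∂π_K/∂q_K = 67 - q_K = 0, giving q_K = 67.
Then q_A = (248 - 67)/2 = 181/2.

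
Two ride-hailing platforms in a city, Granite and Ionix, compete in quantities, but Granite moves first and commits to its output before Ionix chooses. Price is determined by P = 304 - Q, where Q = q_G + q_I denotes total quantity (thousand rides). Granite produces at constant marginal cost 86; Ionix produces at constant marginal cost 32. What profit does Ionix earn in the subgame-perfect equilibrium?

Solve by backward induction. Given q_G, the follower Ionix maximises π_I = (304 - q_G - q_I)q_I - 32q_I.
∂π_I/∂q_I = 272 - q_G - 2q_I = 0 gives the reaction function q_I = (272 - q_G)/2.
The leader anticipates this reaction. Substituting into P = 304 - Q gives P = 168 - (1/2)q_G, so π_G = (168 - (1/2)q_G)q_G - 86q_G.
Leader FOC: 82 - q_G = 0, so q_G = 82.
Then q_I = (272 - 82)/2 = 95.
Price P = 304 - 177 = 127.
Ionix's profit: (127 - 32)·95 = 9025.

9025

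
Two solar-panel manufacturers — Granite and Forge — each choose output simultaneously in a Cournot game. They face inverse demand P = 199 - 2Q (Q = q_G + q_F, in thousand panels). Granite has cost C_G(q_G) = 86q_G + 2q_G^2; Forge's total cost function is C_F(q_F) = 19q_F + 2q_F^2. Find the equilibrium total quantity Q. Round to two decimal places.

29.30

Granite's profit: π_G = (199 - 2Q)q_G - (86q_G + 2q_G²). Setting ∂π_G/∂q_G = 0: 113 - 8q_G - 2(q_F) = 0.
Forge's profit: π_F = (199 - 2Q)q_F - (19q_F + 2q_F²). Setting ∂π_F/∂q_F = 0: 180 - 8q_F - 2(q_G) = 0.
Rearranging gives the reaction functions q_G = (113 - 2q_F)/8 and q_F = (180 - 2q_G)/8.
Solving the pair: q_G = 136/15, q_F = 607/30.
Total output Q = 136/15 + 607/30 = 293/10.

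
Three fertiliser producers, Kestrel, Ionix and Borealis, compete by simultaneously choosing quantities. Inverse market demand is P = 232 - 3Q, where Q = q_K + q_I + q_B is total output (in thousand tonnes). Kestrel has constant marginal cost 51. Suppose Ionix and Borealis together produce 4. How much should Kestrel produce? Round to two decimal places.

28.17

With rivals' combined output fixed at 4, Kestrel's profit is π_K = (232 - 3·4 - 3q_K)q_K - (51q_K) = (220 - 3q_K)q_K - (51q_K).
∂π_K/∂q_K = 169 - 6q_K = 0, so q_K = 169/6.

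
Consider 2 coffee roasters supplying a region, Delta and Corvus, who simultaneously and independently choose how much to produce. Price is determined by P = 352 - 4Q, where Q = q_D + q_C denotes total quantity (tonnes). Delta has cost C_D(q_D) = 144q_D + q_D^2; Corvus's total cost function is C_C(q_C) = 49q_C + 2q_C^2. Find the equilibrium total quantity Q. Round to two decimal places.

Delta's profit: π_D = (352 - 4Q)q_D - (144q_D + q_D²). Setting ∂π_D/∂q_D = 0: 208 - 10q_D - 4(q_C) = 0.
Corvus's profit: π_C = (352 - 4Q)q_C - (49q_C + 2q_C²). Setting ∂π_C/∂q_C = 0: 303 - 12q_C - 4(q_D) = 0.
So q_D = (208 - 4q_C)/10 and q_C = (303 - 4q_D)/12.
Substituting one into the other gives q_D = 321/26 and q_C = 1099/52.
Total output Q = 321/26 + 1099/52 = 1741/52.

33.48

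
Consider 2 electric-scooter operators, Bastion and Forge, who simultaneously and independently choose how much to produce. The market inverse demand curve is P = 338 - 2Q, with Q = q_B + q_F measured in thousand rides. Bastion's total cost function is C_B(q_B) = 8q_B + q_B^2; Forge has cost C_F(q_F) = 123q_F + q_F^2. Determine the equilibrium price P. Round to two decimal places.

Bastion's profit: π_B = (338 - 2Q)q_B - (8q_B + q_B²). Setting ∂π_B/∂q_B = 0: 330 - 6q_B - 2(q_F) = 0.
Forge's first-order condition: 215 - 6q_F - 2(q_B) = 0.
Rearranging gives the reaction functions q_B = (330 - 2q_F)/6 and q_F = (215 - 2q_B)/6.
Solving the pair: q_B = 775/16, q_F = 315/16.
Total output Q = 545/8, so price P = 338 - 2·(545/8) = 807/4.

201.75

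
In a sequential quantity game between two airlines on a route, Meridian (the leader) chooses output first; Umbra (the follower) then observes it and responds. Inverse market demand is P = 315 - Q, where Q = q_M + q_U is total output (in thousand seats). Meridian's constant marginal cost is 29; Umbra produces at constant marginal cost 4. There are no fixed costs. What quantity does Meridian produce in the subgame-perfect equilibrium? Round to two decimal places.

The follower Umbra best-responds to any q_M: π_U = (315 - Q)q_U - 4q_U.
Follower FOC: 311 - q_M - 2q_U = 0, so q_U(q_M) = (311 - q_M)/2.
The leader anticipates this reaction. Substituting into P = 315 - Q gives P = 319/2 - (1/2)q_M, so π_M = (319/2 - (1/2)q_M)q_M - 29q_M.
Maximising: ∂π_M/∂q_M = 261/2 - q_M = 0, giving q_M = 261/2.
Then q_U = (311 - 261/2)/2 = 361/4.

130.50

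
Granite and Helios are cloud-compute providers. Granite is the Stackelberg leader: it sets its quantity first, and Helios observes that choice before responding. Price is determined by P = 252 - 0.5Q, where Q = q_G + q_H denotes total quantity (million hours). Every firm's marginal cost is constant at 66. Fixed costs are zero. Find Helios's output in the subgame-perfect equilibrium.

93

The follower Helios best-responds to any q_G: π_H = (252 - 0.5Q)q_H - 66q_H.
Setting the follower's marginal profit to zero, 186 - (1/2)q_G - q_H = 0, i.e. q_H = (186 - (1/2)q_G).
The leader anticipates this reaction. Substituting into P = 252 - 0.5Q gives P = 159 - (1/4)q_G, so π_G = (159 - (1/4)q_G)q_G - 66q_G.
The leader's first-order condition 93 - (1/2)q_G = 0 yields q_G = 186.
Then q_H = (186 - (1/2)·186) = 93.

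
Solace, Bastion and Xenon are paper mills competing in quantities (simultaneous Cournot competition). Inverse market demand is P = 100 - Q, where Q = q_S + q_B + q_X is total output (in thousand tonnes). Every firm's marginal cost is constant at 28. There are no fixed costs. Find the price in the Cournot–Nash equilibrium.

A representative firm's profit is π_i = q_i(100 - Q) - 28q_i.
Setting ∂π_i/∂q_i = 0 with rivals' quantities fixed: 72 - 2q_i - Σ_{j≠i} q_j = 0.
By symmetry each firm produces the same amount; substituting Σ_{j≠i} q_j = 2q_i yields q_i = 72/4 = 18.
Total output Q = 54, so price P = 100 - 54 = 46.

46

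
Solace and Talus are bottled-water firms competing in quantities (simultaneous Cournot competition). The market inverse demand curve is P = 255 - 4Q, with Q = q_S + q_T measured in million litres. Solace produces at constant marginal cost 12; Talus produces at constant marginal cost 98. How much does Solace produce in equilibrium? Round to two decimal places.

27.42

Solace's profit: π_S = (255 - 4Q)q_S - (12q_S). Setting ∂π_S/∂q_S = 0: 243 - 8q_S - 4(q_T) = 0.
Talus's first-order condition: 157 - 8q_T - 4(q_S) = 0.
Best responses: q_S = (243 - 4q_T)/8, q_T = (157 - 4q_S)/8.
Solving the pair: q_S = 329/12, q_T = 71/12.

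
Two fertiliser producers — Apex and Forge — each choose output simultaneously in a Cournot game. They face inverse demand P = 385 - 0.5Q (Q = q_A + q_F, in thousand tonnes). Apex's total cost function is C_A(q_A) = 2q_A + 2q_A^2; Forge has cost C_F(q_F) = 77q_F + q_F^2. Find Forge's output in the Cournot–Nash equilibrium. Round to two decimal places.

91.42

Apex's profit: π_A = (385 - 0.5Q)q_A - (2q_A + 2q_A²). Setting ∂π_A/∂q_A = 0: 383 - 5q_A - (1/2)(q_F) = 0.
Forge's first-order condition: 308 - 3q_F - (1/2)(q_A) = 0.
Best responses: q_A = (383 - (1/2)q_F)/5, q_F = (308 - (1/2)q_A)/3.
Substituting one into the other gives q_A = 67.4576 and q_F = 91.4237.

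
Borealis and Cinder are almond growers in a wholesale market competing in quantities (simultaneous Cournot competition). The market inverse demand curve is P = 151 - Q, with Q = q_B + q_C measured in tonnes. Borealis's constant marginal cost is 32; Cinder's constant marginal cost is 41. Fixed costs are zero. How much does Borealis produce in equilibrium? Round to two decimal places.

Borealis's profit: π_B = (151 - Q)q_B - (32q_B). Setting ∂π_B/∂q_B = 0: 119 - 2q_B - (q_C) = 0.
Cinder's profit: π_C = (151 - Q)q_C - (41q_C). Setting ∂π_C/∂q_C = 0: 110 - 2q_C - (q_B) = 0.
Rearranging gives the reaction functions q_B = (119 - q_C)/2 and q_C = (110 - q_B)/2.
Substituting one into the other gives q_B = 128/3 and q_C = 101/3.

42.67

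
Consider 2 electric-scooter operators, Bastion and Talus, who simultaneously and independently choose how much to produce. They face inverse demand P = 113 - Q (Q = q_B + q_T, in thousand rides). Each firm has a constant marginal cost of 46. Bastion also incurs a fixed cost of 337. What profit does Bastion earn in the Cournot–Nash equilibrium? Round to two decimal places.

A representative firm's profit is π_i = q_i(113 - Q) - 46q_i.
First-order condition (treating rivals' output as given): 67 - 2q_i - q_j = 0.
By symmetry each firm produces the same amount; substituting q_j = q_i yields q_i = 67/3.
Price P = 113 - 134/3 = 205/3.
Bastion's profit: (205/3 - 46)·(67/3) - 337 = 1456/9.

161.78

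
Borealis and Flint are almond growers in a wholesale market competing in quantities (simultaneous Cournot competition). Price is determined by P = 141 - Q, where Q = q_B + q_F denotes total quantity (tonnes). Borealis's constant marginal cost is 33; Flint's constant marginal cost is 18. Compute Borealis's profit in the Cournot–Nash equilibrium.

Borealis's profit: π_B = (141 - Q)q_B - (33q_B). Setting ∂π_B/∂q_B = 0: 108 - 2q_B - (q_F) = 0.
Flint's profit: π_F = (141 - Q)q_F - (18q_F). Setting ∂π_F/∂q_F = 0: 123 - 2q_F - (q_B) = 0.
Best responses: q_B = (108 - q_F)/2, q_F = (123 - q_B)/2.
Solving the pair: q_B = 31, q_F = 46.
Price P = 141 - 77 = 64.
Borealis's profit: (64 - 33)·31 = 961.

961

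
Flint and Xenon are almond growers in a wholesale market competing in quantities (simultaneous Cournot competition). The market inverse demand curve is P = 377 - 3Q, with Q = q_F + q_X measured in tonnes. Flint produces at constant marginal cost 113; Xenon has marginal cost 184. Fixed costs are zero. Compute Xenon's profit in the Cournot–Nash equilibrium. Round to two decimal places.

551.26

Flint's profit: π_F = (377 - 3Q)q_F - (113q_F). Setting ∂π_F/∂q_F = 0: 264 - 6q_F - 3(q_X) = 0.
Xenon's first-order condition: 193 - 6q_X - 3(q_F) = 0.
Rearranging gives the reaction functions q_F = (264 - 3q_X)/6 and q_X = (193 - 3q_F)/6.
Substituting one into the other gives q_F = 335/9 and q_X = 122/9.
Price P = 377 - 3·(457/9) = 674/3.
Xenon's profit: (674/3 - 184)·(122/9) = 551.2593.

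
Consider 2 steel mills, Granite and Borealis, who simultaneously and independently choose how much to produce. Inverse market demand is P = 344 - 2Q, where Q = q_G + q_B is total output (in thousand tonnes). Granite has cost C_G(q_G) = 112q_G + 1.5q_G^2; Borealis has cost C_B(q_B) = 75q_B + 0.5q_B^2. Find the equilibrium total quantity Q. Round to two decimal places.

65.84

Granite's profit: π_G = (344 - 2Q)q_G - (112q_G + (3/2)q_G²). Setting ∂π_G/∂q_G = 0: 232 - 7q_G - 2(q_B) = 0.
Borealis's profit: π_B = (344 - 2Q)q_B - (75q_B + (1/2)q_B²). Setting ∂π_B/∂q_B = 0: 269 - 5q_B - 2(q_G) = 0.
Rearranging gives the reaction functions q_G = (232 - 2q_B)/7 and q_B = (269 - 2q_G)/5.
Substituting one into the other gives q_G = 622/31 and q_B = 1419/31.
Total output Q = 622/31 + 1419/31 = 65.8387.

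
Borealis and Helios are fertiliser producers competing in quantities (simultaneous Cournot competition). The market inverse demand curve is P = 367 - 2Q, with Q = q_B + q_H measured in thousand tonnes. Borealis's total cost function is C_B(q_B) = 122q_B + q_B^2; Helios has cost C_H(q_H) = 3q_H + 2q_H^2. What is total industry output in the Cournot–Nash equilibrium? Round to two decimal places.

Borealis's profit: π_B = (367 - 2Q)q_B - (122q_B + q_B²). Setting ∂π_B/∂q_B = 0: 245 - 6q_B - 2(q_H) = 0.
Helios's profit: π_H = (367 - 2Q)q_H - (3q_H + 2q_H²). Setting ∂π_H/∂q_H = 0: 364 - 8q_H - 2(q_B) = 0.
So q_B = (245 - 2q_H)/6 and q_H = (364 - 2q_B)/8.
Substituting one into the other gives q_B = 28 and q_H = 77/2.
Total output Q = 28 + 77/2 = 133/2.

66.50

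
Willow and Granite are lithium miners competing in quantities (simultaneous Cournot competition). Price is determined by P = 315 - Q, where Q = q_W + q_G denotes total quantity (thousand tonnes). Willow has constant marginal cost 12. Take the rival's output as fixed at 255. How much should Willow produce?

With the rival's output fixed at 255, Willow's profit is π_W = (315 - 255 - q_W)q_W - (12q_W) = (60 - q_W)q_W - (12q_W).
∂π_W/∂q_W = 48 - 2q_W = 0, so q_W = 24.

24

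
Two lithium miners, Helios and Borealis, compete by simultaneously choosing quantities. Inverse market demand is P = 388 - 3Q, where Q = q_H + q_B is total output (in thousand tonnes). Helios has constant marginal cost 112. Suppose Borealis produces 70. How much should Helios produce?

11

With the rival's output fixed at 70, Helios's profit is π_H = (388 - 3·70 - 3q_H)q_H - (112q_H) = (178 - 3q_H)q_H - (112q_H).
∂π_H/∂q_H = 66 - 6q_H = 0, so q_H = 11.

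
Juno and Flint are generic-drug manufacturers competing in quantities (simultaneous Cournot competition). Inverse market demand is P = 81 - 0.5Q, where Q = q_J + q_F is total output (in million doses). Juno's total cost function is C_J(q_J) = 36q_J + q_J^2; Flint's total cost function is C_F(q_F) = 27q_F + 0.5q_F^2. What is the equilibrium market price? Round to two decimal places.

63.39

Juno's profit: π_J = (81 - 0.5Q)q_J - (36q_J + q_J²). Setting ∂π_J/∂q_J = 0: 45 - 3q_J - (1/2)(q_F) = 0.
Flint's profit: π_F = (81 - 0.5Q)q_F - (27q_F + (1/2)q_F²). Setting ∂π_F/∂q_F = 0: 54 - 2q_F - (1/2)(q_J) = 0.
Rearranging gives the reaction functions q_J = (45 - (1/2)q_F)/3 and q_F = (54 - (1/2)q_J)/2.
Substituting one into the other gives q_J = 252/23 and q_F = 558/23.
Total output Q = 810/23, so price P = 81 - (1/2)·(810/23) = 1458/23.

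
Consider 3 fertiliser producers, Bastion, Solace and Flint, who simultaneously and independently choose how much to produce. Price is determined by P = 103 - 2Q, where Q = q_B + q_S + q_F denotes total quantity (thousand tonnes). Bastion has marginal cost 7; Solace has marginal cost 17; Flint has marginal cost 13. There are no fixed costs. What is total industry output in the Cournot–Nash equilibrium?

Bastion's profit: π_B = (103 - 2Q)q_B - (7q_B). Setting ∂π_B/∂q_B = 0: 96 - 4q_B - 2(q_S + q_F) = 0.
Solace's first-order condition: 86 - 4q_S - 2(q_B + q_F) = 0.
Flint's profit: π_F = (103 - 2Q)q_F - (13q_F). Setting ∂π_F/∂q_F = 0: 90 - 4q_F - 2(q_B + q_S) = 0.
Adding the 3 conditions: 272 − 4Q − 4Q = 0, i.e. Q = 34.
Back-substituting: q_B = (96 − 68)/2 = 14, q_S = (86 − 68)/2 = 9, q_F = (90 − 68)/2 = 11.
Total output Q = 14 + 9 + 11 = 34.

34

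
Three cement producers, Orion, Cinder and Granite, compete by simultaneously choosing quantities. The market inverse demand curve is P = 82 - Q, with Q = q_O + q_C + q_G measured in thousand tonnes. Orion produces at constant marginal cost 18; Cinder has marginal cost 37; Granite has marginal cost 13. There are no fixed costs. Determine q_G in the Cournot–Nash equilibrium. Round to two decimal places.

Orion's profit: π_O = (82 - Q)q_O - (18q_O). Setting ∂π_O/∂q_O = 0: 64 - 2q_O - (q_C + q_G) = 0.
Cinder's profit: π_C = (82 - Q)q_C - (37q_C). Setting ∂π_C/∂q_C = 0: 45 - 2q_C - (q_O + q_G) = 0.
Granite's profit: π_G = (82 - Q)q_G - (13q_G). Setting ∂π_G/∂q_G = 0: 69 - 2q_G - (q_O + q_C) = 0.
Summing all 3 equations gives 178 − 4Q = 0, hence Q = 89/2.
Back-substituting: q_O = (64 − 89/2) = 39/2, q_C = (45 − 89/2) = 1/2, q_G = (69 − 89/2) = 49/2.

24.50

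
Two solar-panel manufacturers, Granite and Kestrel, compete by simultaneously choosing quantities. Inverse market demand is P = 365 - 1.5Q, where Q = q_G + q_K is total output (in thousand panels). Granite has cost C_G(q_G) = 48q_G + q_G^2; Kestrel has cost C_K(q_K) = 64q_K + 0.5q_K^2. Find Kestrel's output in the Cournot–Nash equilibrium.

Granite's profit: π_G = (365 - 1.5Q)q_G - (48q_G + q_G²). Setting ∂π_G/∂q_G = 0: 317 - 5q_G - (3/2)(q_K) = 0.
Kestrel's profit: π_K = (365 - 1.5Q)q_K - (64q_K + (1/2)q_K²). Setting ∂π_K/∂q_K = 0: 301 - 4q_K - (3/2)(q_G) = 0.
Best responses: q_G = (317 - (3/2)q_K)/5, q_K = (301 - (3/2)q_G)/4.
Solving the pair: q_G = 46, q_K = 58.

58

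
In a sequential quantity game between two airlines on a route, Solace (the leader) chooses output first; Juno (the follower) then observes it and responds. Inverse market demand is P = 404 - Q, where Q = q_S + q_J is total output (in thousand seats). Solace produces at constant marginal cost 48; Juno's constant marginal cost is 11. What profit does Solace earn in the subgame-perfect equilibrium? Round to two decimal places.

12720.13

The follower Juno best-responds to any q_S: π_J = (404 - Q)q_J - 11q_J.
∂π_J/∂q_J = 393 - q_S - 2q_J = 0 gives the reaction function q_J = (393 - q_S)/2.
Solace substitutes q_J(q_S) into its own profit: π_S = q_S(404 - q_S - (393 - q_S)/2) - 48q_S = (415/2 - (1/2)q_S)q_S - 48q_S.
Maximising: ∂π_S/∂q_S = 319/2 - q_S = 0, giving q_S = 319/2.
Then q_J = (393 - 319/2)/2 = 467/4.
Price P = 404 - 1105/4 = 511/4.
Solace's profit: (511/4 - 48)·(319/2) = 12720.1250.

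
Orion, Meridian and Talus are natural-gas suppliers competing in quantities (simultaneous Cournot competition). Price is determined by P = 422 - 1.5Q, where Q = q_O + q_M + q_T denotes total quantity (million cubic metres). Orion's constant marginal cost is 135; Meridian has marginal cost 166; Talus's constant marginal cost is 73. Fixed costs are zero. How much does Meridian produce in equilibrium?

22

Orion's profit: π_O = (422 - 1.5Q)q_O - (135q_O). Setting ∂π_O/∂q_O = 0: 287 - 3q_O - (3/2)(q_M + q_T) = 0.
Meridian's first-order condition: 256 - 3q_M - (3/2)(q_O + q_T) = 0.
Talus's profit: π_T = (422 - 1.5Q)q_T - (73q_T). Setting ∂π_T/∂q_T = 0: 349 - 3q_T - (3/2)(q_O + q_M) = 0.
Summing all 3 equations gives 892 − 6Q = 0, hence Q = 446/3.
Back-substituting: q_O = (287 − 223)/(3/2) = 128/3, q_M = (256 − 223)/(3/2) = 22, q_T = (349 − 223)/(3/2) = 84.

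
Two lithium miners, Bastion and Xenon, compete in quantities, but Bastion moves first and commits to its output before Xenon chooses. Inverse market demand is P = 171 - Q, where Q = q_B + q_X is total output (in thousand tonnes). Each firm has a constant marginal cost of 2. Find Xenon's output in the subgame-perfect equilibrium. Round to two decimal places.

42.25

The follower Xenon best-responds to any q_B: π_X = (171 - Q)q_X - 2q_X.
Follower FOC: 169 - q_B - 2q_X = 0, so q_X(q_B) = (169 - q_B)/2.
The leader anticipates this reaction. Substituting into P = 171 - Q gives P = 173/2 - (1/2)q_B, so π_B = (173/2 - (1/2)q_B)q_B - 2q_B.
Leader FOC: 169/2 - q_B = 0, so q_B = 169/2.
Then q_X = (169 - 169/2)/2 = 169/4.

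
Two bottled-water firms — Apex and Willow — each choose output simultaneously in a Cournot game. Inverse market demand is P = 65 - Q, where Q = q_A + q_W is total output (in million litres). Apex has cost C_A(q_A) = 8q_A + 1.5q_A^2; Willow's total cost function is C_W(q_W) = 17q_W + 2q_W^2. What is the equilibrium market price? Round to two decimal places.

Apex's profit: π_A = (65 - Q)q_A - (8q_A + (3/2)q_A²). Setting ∂π_A/∂q_A = 0: 57 - 5q_A - (q_W) = 0.
Willow's first-order condition: 48 - 6q_W - (q_A) = 0.
So q_A = (57 - q_W)/5 and q_W = (48 - q_A)/6.
Substituting one into the other gives q_A = 294/29 and q_W = 183/29.
Total output Q = 477/29, so price P = 65 - 477/29 = 1408/29.

48.55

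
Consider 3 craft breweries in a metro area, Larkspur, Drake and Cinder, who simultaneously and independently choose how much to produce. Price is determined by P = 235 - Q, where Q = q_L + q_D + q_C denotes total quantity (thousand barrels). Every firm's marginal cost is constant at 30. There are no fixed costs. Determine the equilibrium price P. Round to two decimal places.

Each firm earns π_i = (235 - Q)q_i - 30q_i.
Setting ∂π_i/∂q_i = 0 with rivals' quantities fixed: 205 - 2q_i - Σ_{j≠i} q_j = 0.
By symmetry each firm produces the same amount; substituting Σ_{j≠i} q_j = 2q_i yields q_i = 205/4.
Total output Q = 615/4, so price P = 235 - 615/4 = 325/4.

81.25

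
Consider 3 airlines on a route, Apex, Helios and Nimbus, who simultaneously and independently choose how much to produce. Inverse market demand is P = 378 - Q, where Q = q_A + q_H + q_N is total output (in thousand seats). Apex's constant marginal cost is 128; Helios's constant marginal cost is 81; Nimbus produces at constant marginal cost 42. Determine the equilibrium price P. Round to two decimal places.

Apex's profit: π_A = (378 - Q)q_A - (128q_A). Setting ∂π_A/∂q_A = 0: 250 - 2q_A - (q_H + q_N) = 0.
Helios's profit: π_H = (378 - Q)q_H - (81q_H). Setting ∂π_H/∂q_H = 0: 297 - 2q_H - (q_A + q_N) = 0.
Nimbus's first-order condition: 336 - 2q_N - (q_A + q_H) = 0.
Adding the 3 conditions: 883 − 2Q − 2Q = 0, i.e. Q = 883/4.
Back-substituting: q_A = (250 − 883/4) = 117/4, q_H = (297 − 883/4) = 305/4, q_N = (336 − 883/4) = 461/4.
Total output Q = 883/4, so price P = 378 - 883/4 = 629/4.

157.25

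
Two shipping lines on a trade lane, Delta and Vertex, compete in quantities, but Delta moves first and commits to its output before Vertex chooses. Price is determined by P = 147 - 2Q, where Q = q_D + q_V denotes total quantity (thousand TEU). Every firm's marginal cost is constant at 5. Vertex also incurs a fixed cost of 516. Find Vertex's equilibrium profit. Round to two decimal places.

114.13

Solve by backward induction. Given q_D, the follower Vertex maximises π_V = (147 - 2q_D - 2q_V)q_V - 5q_V.
Follower FOC: 142 - 2q_D - 4q_V = 0, so q_V(q_D) = (142 - 2q_D)/4.
Delta substitutes q_V(q_D) into its own profit: π_D = q_D(147 - 2q_D - (142 - 2q_D)/2) - 5q_D = (76 - q_D)q_D - 5q_D.
Leader FOC: 71 - 2q_D = 0, so q_D = 71/2.
Then q_V = (142 - 2·(71/2))/4 = 71/4.
Price P = 147 - 2·(213/4) = 81/2.
Vertex's profit: (81/2 - 5)·(71/4) - 516 = 913/8.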